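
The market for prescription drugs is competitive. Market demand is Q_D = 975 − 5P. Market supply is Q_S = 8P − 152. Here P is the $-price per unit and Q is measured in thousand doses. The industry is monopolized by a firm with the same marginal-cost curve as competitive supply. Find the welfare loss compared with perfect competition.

$6915.97 thousand

In inverse form: demand P = 195 − 0.2Q, supply P = 19 + 0.125Q.
Competitive equilibrium: 195 − 0.2Q = 19 + 0.125Q → Q* = 541.5385, P* = 86.6923.
Marginal revenue: MR = 195 − 0.4Q. Set MR = MC: 195 − 0.4Q = 19 + 0.125Q → Q_m = 335.2381.
Price P_m = 195 − 0.2·335.2381 = 127.9524; MC(Q_m) = 19 + 0.125·335.2381 = 60.9048.
Competitive Q* = 541.5385, so ΔQ = 206.3004; wedge = 127.9524 − 60.9048 = 67.0476.
DWL = ½ × 206.3004 × 67.0476 = $6915.97 thousand.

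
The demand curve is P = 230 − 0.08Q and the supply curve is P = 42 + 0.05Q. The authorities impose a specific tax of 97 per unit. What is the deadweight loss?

Competitive equilibrium: 230 − 0.08Q = 42 + 0.05Q → Q* = 1446.1538, P* = 114.3077.
With the tax, the buyer price exceeds the seller price by 97: (230 − 0.08Q) − (42 + 0.05Q) = 97 → Q' = 700.
ΔQ = 1446.1538 − 700 = 746.1538; the wedge equals the tax, 97.
DWL = ½ × 746.1538 × 97 = 36188.46.

36188.46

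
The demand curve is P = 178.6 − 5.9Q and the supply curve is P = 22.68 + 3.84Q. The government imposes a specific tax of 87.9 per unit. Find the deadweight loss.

Competitive equilibrium: 178.6 − 5.9Q = 22.68 + 3.84Q → Q* = 16.0082, P* = 84.1515.
With the tax, the buyer price exceeds the seller price by 87.9: (178.6 − 5.9Q) − (22.68 + 3.84Q) = 87.9 → Q' = 6.9836.
ΔQ = 16.0082 − 6.9836 = 9.0246; the wedge equals the tax, 87.9.
Deadweight loss = ½ × 9.0246 × 87.9 = 396.63.

396.63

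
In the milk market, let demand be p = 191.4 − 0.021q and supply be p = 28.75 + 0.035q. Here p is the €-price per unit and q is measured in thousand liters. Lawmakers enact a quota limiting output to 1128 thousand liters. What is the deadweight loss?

Competitive equilibrium: 191.4 − 0.021q = 28.75 + 0.035q → q* = 2904.4643, p* = 130.4063.
At q = 1128: demand price = 191.4 − 0.021·1128 = 167.712; supply price = 28.75 + 0.035·1128 = 68.23.
Δq = 2904.4643 − 1128 = 1776.4643; wedge = 167.712 − 68.23 = 99.482.
Deadweight loss = ½ × 1776.4643 × 99.482 = €88363.11 thousand.

€88363.11 thousand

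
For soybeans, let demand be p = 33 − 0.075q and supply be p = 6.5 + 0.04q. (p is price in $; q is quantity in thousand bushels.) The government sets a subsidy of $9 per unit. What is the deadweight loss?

$352.17 thousand

Competitive equilibrium: 33 − 0.075q = 6.5 + 0.04q → q* = 230.4348, p* = 15.7174.
The subsidy lowers effective supply by 9: p = 0.04q − 2.5.
New quantity: 33 − 0.075q = 0.04q − 2.5 → q' = 308.6957.
Overproduction Δq = 308.6957 − 230.4348 = 78.2609; wedge = subsidy = 9.
Deadweight loss = ½ × 78.2609 × 9 = $352.17 thousand.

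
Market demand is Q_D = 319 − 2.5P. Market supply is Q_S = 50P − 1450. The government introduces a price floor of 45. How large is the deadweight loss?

167.73

In inverse form: demand P = 127.6 − 0.4Q, supply P = 29 + 0.02Q.
Competitive equilibrium: 127.6 − 0.4Q = 29 + 0.02Q → Q* = 234.7619, P* = 33.6952.
At the floor P = 45, quantity demanded = (127.6 − 45)/0.4 = 206.5.
Sellers' marginal cost at Q' = 206.5: 29 + 0.02·206.5 = 33.13.
ΔQ = 234.7619 − 206.5 = 28.2619; wedge = 45 − 33.13 = 11.87.
Deadweight loss = ½ × 28.2619 × 11.87 = 167.73.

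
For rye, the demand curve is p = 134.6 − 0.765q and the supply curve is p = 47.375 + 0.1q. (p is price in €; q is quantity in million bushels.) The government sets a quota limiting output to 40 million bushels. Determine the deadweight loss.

Competitive equilibrium: 134.6 − 0.765q = 47.375 + 0.1q → q* = 100.83815, p* = 57.45882.
At q = 40: demand price = 134.6 − 0.765·40 = 104; supply price = 47.375 + 0.1·40 = 51.375.
Δq = 100.83815 − 40 = 60.83815; wedge = 104 − 51.375 = 52.625.
The triangle = ½ × 60.83815 × 52.625 = €1600.80 million.

€1600.80 million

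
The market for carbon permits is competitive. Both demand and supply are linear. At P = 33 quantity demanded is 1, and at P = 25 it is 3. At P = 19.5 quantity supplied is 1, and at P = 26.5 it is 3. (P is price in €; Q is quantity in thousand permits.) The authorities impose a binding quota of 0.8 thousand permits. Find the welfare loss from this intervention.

€15 thousand

Demand slope = (25 − 33)/(3 − 1) = −4, so P = 37 − 4Q.
Supply slope = (26.5 − 19.5)/(3 − 1) = 3.5, so P = 16 + 3.5Q.
Competitive equilibrium: 37 − 4Q = 16 + 3.5Q → Q* = 2.8, P* = 25.8.
At Q = 0.8: demand price = 37 − 4·0.8 = 33.8; supply price = 16 + 3.5·0.8 = 18.8.
ΔQ = 2.8 − 0.8 = 2; wedge = 33.8 − 18.8 = 15.
The triangle = ½ × 2 × 15 = €15 thousand.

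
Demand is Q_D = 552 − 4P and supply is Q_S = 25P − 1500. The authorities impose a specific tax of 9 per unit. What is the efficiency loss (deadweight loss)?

139.66

In inverse form: demand P = 138 − 0.25Q, supply P = 60 + 0.04Q.
Competitive equilibrium: 138 − 0.25Q = 60 + 0.04Q → Q* = 268.9655, P* = 70.7586.
With the tax, the buyer price exceeds the seller price by 9: (138 − 0.25Q) − (60 + 0.04Q) = 9 → Q' = 237.931.
ΔQ = 268.9655 − 237.931 = 31.0345; the wedge equals the tax, 9.
Deadweight loss = ½ × 31.0345 × 9 = 139.66.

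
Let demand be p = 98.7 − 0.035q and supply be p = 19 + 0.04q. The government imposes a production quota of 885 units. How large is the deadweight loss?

Competitive equilibrium: 98.7 − 0.035q = 19 + 0.04q → q* = 1062.6667, p* = 61.5067.
At q = 885: demand price = 98.7 − 0.035·885 = 67.725; supply price = 19 + 0.04·885 = 54.4.
Δq = 1062.6667 − 885 = 177.6667; wedge = 67.725 − 54.4 = 13.325.
The triangle = ½ × 177.6667 × 13.325 = 1183.70.

1183.70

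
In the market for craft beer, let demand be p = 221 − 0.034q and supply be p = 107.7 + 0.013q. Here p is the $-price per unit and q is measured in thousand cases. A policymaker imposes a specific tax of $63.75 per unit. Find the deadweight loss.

$43234.71 thousand

Competitive equilibrium: 221 − 0.034q = 107.7 + 0.013q → q* = 2410.6383, p* = 139.0383.
With the tax, the buyer price exceeds the seller price by 63.75: (221 − 0.034q) − (107.7 + 0.013q) = 63.75 → q' = 1054.2553.
Δq = 2410.6383 − 1054.2553 = 1356.383; the wedge equals the tax, 63.75.
Deadweight loss = ½ × 1356.383 × 63.75 = $43234.71 thousand.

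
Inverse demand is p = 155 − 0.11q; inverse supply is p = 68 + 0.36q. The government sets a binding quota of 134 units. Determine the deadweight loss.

Competitive equilibrium: 155 − 0.11q = 68 + 0.36q → q* = 185.1064, p* = 134.6383.
At q = 134: demand price = 155 − 0.11·134 = 140.26; supply price = 68 + 0.36·134 = 116.24.
Δq = 185.1064 − 134 = 51.1064; wedge = 140.26 − 116.24 = 24.02.
Deadweight loss = ½ × 51.1064 × 24.02 = 613.79.

613.79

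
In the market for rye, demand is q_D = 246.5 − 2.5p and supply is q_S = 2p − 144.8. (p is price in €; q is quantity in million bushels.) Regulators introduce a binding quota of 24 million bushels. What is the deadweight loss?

€11.76 million

In inverse form: demand p = 98.6 − 0.4q, supply p = 72.4 + 0.5q.
Competitive equilibrium: 98.6 − 0.4q = 72.4 + 0.5q → q* = 29.1111, p* = 86.9556.
At q = 24: demand price = 98.6 − 0.4·24 = 89; supply price = 72.4 + 0.5·24 = 84.4.
Δq = 29.1111 − 24 = 5.1111; wedge = 89 − 84.4 = 4.6.
The triangle = ½ × 5.1111 × 4.6 = €11.76 million.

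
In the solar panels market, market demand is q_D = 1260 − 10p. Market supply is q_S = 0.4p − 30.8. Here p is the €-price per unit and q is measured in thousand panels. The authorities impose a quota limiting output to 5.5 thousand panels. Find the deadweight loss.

In inverse form: demand p = 126 − 0.1q, supply p = 77 + 2.5q.
Competitive equilibrium: 126 − 0.1q = 77 + 2.5q → q* = 18.8462, p* = 124.1154.
At q = 5.5: demand price = 126 − 0.1·5.5 = 125.45; supply price = 77 + 2.5·5.5 = 90.75.
Δq = 18.8462 − 5.5 = 13.3462; wedge = 125.45 − 90.75 = 34.7.
The triangle = ½ × 13.3462 × 34.7 = €231.56 thousand.

€231.56 thousand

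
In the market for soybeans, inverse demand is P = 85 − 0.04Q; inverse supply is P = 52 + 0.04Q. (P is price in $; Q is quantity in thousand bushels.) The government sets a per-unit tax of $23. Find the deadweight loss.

Competitive equilibrium: 85 − 0.04Q = 52 + 0.04Q → Q* = 412.5, P* = 68.5.
With the tax, the buyer price exceeds the seller price by 23: (85 − 0.04Q) − (52 + 0.04Q) = 23 → Q' = 125.
ΔQ = 412.5 − 125 = 287.5; the wedge equals the tax, 23.
DWL = ½ × 287.5 × 23 = $3306.25 thousand.

$3306.25 thousand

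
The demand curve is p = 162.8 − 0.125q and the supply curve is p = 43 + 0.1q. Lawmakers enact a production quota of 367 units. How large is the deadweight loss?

3079.33

Competitive equilibrium: 162.8 − 0.125q = 43 + 0.1q → q* = 532.4444, p* = 96.2444.
At q = 367: demand price = 162.8 − 0.125·367 = 116.925; supply price = 43 + 0.1·367 = 79.7.
Δq = 532.4444 − 367 = 165.4444; wedge = 116.925 − 79.7 = 37.225.
The triangle = ½ × 165.4444 × 37.225 = 3079.33.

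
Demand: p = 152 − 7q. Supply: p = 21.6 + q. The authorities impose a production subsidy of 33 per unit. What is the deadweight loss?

Competitive equilibrium: 152 − 7q = 21.6 + q → q* = 16.3, p* = 37.9.
The subsidy lowers effective supply by 33: p = q − 11.4.
New quantity: 152 − 7q = q − 11.4 → q' = 20.425.
Overproduction Δq = 20.425 − 16.3 = 4.125; wedge = subsidy = 33.
DWL = ½ × 4.125 × 33 = 68.06.

68.06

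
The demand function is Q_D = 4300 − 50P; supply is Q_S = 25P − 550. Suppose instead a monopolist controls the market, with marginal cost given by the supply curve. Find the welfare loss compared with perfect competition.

In inverse form: demand P = 86 − 0.02Q, supply P = 22 + 0.04Q.
Competitive equilibrium: 86 − 0.02Q = 22 + 0.04Q → Q* = 1066.6667, P* = 64.6667.
Marginal revenue: MR = 86 − 0.04Q. Set MR = MC: 86 − 0.04Q = 22 + 0.04Q → Q_m = 800.
Price P_m = 86 − 0.02·800 = 70; MC(Q_m) = 22 + 0.04·800 = 54.
Competitive Q* = 1066.6667, so ΔQ = 266.6667; wedge = 70 − 54 = 16.
DWL = ½ × 266.6667 × 16 = 2133.33.

2133.33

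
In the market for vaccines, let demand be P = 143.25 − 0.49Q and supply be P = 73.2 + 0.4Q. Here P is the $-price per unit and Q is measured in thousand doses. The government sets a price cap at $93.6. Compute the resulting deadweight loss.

$341.64 thousand

Competitive equilibrium: 143.25 − 0.49Q = 73.2 + 0.4Q → Q* = 78.7079, P* = 104.6831.
At the ceiling P = 93.6, quantity supplied = (93.6 − 73.2)/0.4 = 51.
Willingness to pay at Q' = 51: 143.25 − 0.49·51 = 118.26.
ΔQ = 78.7079 − 51 = 27.7079; wedge = 118.26 − 93.6 = 24.66.
Deadweight loss = ½ × 27.7079 × 24.66 = $341.64 thousand.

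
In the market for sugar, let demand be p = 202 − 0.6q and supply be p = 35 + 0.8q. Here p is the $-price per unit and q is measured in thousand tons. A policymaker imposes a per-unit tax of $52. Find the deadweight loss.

Competitive equilibrium: 202 − 0.6q = 35 + 0.8q → q* = 119.2857, p* = 130.4286.
With the tax, the buyer price exceeds the seller price by 52: (202 − 0.6q) − (35 + 0.8q) = 52 → q' = 82.1429.
Δq = 119.2857 − 82.1429 = 37.1428; the wedge equals the tax, 52.
Deadweight loss = ½ × 37.1428 × 52 = $965.71 thousand.

$965.71 thousand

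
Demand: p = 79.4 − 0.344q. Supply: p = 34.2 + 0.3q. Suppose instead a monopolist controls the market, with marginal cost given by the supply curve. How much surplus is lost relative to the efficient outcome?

192.29

Competitive equilibrium: 79.4 − 0.344q = 34.2 + 0.3q → q* = 70.1863, p* = 55.2559.
Marginal revenue: MR = 79.4 − 0.688q. Set MR = MC: 79.4 − 0.688q = 34.2 + 0.3q → q_m = 45.749.
Price p_m = 79.4 − 0.344·45.749 = 63.6623; MC(q_m) = 34.2 + 0.3·45.749 = 47.9247.
Competitive q* = 70.1863, so Δq = 24.4373; wedge = 63.6623 − 47.9247 = 15.7376.
The triangle = ½ × 24.4373 × 15.7376 = 192.29.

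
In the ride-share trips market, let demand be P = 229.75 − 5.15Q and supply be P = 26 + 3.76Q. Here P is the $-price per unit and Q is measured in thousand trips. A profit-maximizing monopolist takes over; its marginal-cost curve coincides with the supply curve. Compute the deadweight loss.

$312.56 thousand

Competitive equilibrium: 229.75 − 5.15Q = 26 + 3.76Q → Q* = 22.8676, P* = 111.982.
Marginal revenue: MR = 229.75 − 10.3Q. Set MR = MC: 229.75 − 10.3Q = 26 + 3.76Q → Q_m = 14.4915.
Price P_m = 229.75 − 5.15·14.4915 = 155.1188; MC(Q_m) = 26 + 3.76·14.4915 = 80.488.
Competitive Q* = 22.8676, so ΔQ = 8.3761; wedge = 155.1188 − 80.488 = 74.6308.
DWL = ½ × 8.3761 × 74.6308 = $312.56 thousand.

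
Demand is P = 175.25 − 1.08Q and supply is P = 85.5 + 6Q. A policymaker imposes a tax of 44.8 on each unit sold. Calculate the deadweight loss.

141.74

Competitive equilibrium: 175.25 − 1.08Q = 85.5 + 6Q → Q* = 12.6766, P* = 161.5593.
With the tax, the buyer price exceeds the seller price by 44.8: (175.25 − 1.08Q) − (85.5 + 6Q) = 44.8 → Q' = 6.3489.
ΔQ = 12.6766 − 6.3489 = 6.3277; the wedge equals the tax, 44.8.
Deadweight loss = ½ × 6.3277 × 44.8 = 141.74.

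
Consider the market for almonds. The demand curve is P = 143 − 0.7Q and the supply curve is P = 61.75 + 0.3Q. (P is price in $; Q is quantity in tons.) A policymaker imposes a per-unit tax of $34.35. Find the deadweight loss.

Competitive equilibrium: 143 − 0.7Q = 61.75 + 0.3Q → Q* = 81.25, P* = 86.125.
With the tax, the buyer price exceeds the seller price by 34.35: (143 − 0.7Q) − (61.75 + 0.3Q) = 34.35 → Q' = 46.9.
ΔQ = 81.25 − 46.9 = 34.35; the wedge equals the tax, 34.35.
Welfare loss = ½ × 34.35 × 34.35 = $589.96.

$589.96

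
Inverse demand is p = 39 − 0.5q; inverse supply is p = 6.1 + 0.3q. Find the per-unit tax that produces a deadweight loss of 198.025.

Competitive equilibrium: 39 − 0.5q = 6.1 + 0.3q → q* = 41.125, p* = 18.4375.
A tax t gives Δq = t/0.8 and wedge t, so DWL = t²/1.6.
t²/1.6 = 198.025 → t² = 316.84 → t = 17.8.

17.8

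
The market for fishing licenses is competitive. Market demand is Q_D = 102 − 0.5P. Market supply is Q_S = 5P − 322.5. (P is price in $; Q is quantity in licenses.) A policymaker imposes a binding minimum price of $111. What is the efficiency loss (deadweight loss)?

$314.51

In inverse form: demand P = 204 − 2Q, supply P = 64.5 + 0.2Q.
Competitive equilibrium: 204 − 2Q = 64.5 + 0.2Q → Q* = 63.4091, P* = 77.1818.
At the floor P = 111, quantity demanded = (204 − 111)/2 = 46.5.
Sellers' marginal cost at Q' = 46.5: 64.5 + 0.2·46.5 = 73.8.
ΔQ = 63.4091 − 46.5 = 16.9091; wedge = 111 − 73.8 = 37.2.
Welfare loss = ½ × 16.9091 × 37.2 = $314.51.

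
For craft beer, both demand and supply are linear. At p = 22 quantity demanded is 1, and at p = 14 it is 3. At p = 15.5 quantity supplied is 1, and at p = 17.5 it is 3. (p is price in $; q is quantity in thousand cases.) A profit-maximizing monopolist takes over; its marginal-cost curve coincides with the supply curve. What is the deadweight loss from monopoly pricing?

Demand slope = (14 − 22)/(3 − 1) = −4, so p = 26 − 4q.
Supply slope = (17.5 − 15.5)/(3 − 1) = 1, so p = 14.5 + q.
Competitive equilibrium: 26 − 4q = 14.5 + q → q* = 2.3, p* = 16.8.
Marginal revenue: MR = 26 − 8q. Set MR = MC: 26 − 8q = 14.5 + q → q_m = 1.2778.
Price p_m = 26 − 4·1.2778 = 20.8888; MC(q_m) = 14.5 + 1·1.2778 = 15.7778.
Competitive q* = 2.3, so Δq = 1.0222; wedge = 20.8888 − 15.7778 = 5.111.
Welfare loss = ½ × 1.0222 × 5.111 = $2.61 thousand.

$2.61 thousand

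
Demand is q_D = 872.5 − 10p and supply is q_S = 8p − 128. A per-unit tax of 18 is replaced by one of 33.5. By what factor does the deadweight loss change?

3.464

In inverse form: demand p = 87.25 − 0.1q, supply p = 16 + 0.125q.
Competitive equilibrium: 87.25 − 0.1q = 16 + 0.125q → q* = 316.6667, p* = 55.5833.
For a per-unit tax t: Δq = t/0.225, so DWL = ½·t·(t/0.225) = t²/0.45.
At t = 18: DWL = 720. At t = 33.5: DWL = 2493.889.
Ratio = (33.5/18)² = 3.464.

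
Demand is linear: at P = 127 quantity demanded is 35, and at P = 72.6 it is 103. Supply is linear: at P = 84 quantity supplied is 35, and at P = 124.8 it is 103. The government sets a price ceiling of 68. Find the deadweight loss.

Demand slope = (72.6 − 127)/(103 − 35) = −0.8, so P = 155 − 0.8Q.
Supply slope = (124.8 − 84)/(103 − 35) = 0.6, so P = 63 + 0.6Q.
Competitive equilibrium: 155 − 0.8Q = 63 + 0.6Q → Q* = 65.71429, P* = 102.42857.
At the ceiling P = 68, quantity supplied = (68 − 63)/0.6 = 8.33333.
Willingness to pay at Q' = 8.33333: 155 − 0.8·8.33333 = 148.33334.
ΔQ = 65.71429 − 8.33333 = 57.38096; wedge = 148.33334 − 68 = 80.33334.
The triangle = ½ × 57.38096 × 80.33334 = 2304.80.

2304.80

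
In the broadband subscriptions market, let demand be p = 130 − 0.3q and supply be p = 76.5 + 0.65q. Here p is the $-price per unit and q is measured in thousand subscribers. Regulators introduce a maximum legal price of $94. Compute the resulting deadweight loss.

$410.37 thousand

Competitive equilibrium: 130 − 0.3q = 76.5 + 0.65q → q* = 56.3158, p* = 113.1053.
At the ceiling p = 94, quantity supplied = (94 − 76.5)/0.65 = 26.9231.
Willingness to pay at q' = 26.9231: 130 − 0.3·26.9231 = 121.9231.
Δq = 56.3158 − 26.9231 = 29.3927; wedge = 121.9231 − 94 = 27.9231.
DWL = ½ × 29.3927 × 27.9231 = $410.37 thousand.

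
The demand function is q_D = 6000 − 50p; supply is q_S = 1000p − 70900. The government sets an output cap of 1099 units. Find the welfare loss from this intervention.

In inverse form: demand p = 120 − 0.02q, supply p = 70.9 + 0.001q.
Competitive equilibrium: 120 − 0.02q = 70.9 + 0.001q → q* = 2338.0952, p* = 73.2381.
At q = 1099: demand price = 120 − 0.02·1099 = 98.02; supply price = 70.9 + 0.001·1099 = 71.999.
Δq = 2338.0952 − 1099 = 1239.0952; wedge = 98.02 − 71.999 = 26.021.
The triangle = ½ × 1239.0952 × 26.021 = 16121.25.

16121.25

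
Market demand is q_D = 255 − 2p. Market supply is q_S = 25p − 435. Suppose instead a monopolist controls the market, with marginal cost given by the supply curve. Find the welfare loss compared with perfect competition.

2594.32

In inverse form: demand p = 127.5 − 0.5q, supply p = 17.4 + 0.04q.
Competitive equilibrium: 127.5 − 0.5q = 17.4 + 0.04q → q* = 203.8889, p* = 25.5556.
Marginal revenue: MR = 127.5 − q. Set MR = MC: 127.5 − q = 17.4 + 0.04q → q_m = 105.8654.
Price p_m = 127.5 − 0.5·105.8654 = 74.5673; MC(q_m) = 17.4 + 0.04·105.8654 = 21.6346.
Competitive q* = 203.8889, so Δq = 98.0235; wedge = 74.5673 − 21.6346 = 52.9327.
Deadweight loss = ½ × 98.0235 × 52.9327 = 2594.32.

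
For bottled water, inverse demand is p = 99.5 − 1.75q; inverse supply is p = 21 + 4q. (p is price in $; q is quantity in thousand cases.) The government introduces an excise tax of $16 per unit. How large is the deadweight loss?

Competitive equilibrium: 99.5 − 1.75q = 21 + 4q → q* = 13.6522, p* = 75.6087.
With the tax, the buyer price exceeds the seller price by 16: (99.5 − 1.75q) − (21 + 4q) = 16 → q' = 10.8696.
Δq = 13.6522 − 10.8696 = 2.7826; the wedge equals the tax, 16.
The triangle = ½ × 2.7826 × 16 = $22.26 thousand.

$22.26 thousand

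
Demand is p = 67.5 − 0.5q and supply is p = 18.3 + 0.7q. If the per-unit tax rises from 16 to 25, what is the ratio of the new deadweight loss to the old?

Competitive equilibrium: 67.5 − 0.5q = 18.3 + 0.7q → q* = 41, p* = 47.
For a per-unit tax t: Δq = t/1.2, so DWL = ½·t·(t/1.2) = t²/2.4.
At t = 16: DWL = 106.667. At t = 25: DWL = 260.417.
Ratio = (25/16)² = 2.441.

2.441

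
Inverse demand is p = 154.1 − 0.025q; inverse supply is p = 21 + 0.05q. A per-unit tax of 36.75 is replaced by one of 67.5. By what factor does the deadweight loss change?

3.374

Competitive equilibrium: 154.1 − 0.025q = 21 + 0.05q → q* = 1774.6667, p* = 109.7333.
For a per-unit tax t: Δq = t/0.075, so DWL = ½·t·(t/0.075) = t²/0.15.
At t = 36.75: DWL = 9003.75. At t = 67.5: DWL = 30375.
Ratio = (67.5/36.75)² = 3.374.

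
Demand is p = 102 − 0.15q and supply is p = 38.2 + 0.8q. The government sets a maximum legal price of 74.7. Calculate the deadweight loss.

220.24

Competitive equilibrium: 102 − 0.15q = 38.2 + 0.8q → q* = 67.1579, p* = 91.9263.
At the ceiling p = 74.7, quantity supplied = (74.7 − 38.2)/0.8 = 45.625.
Willingness to pay at q' = 45.625: 102 − 0.15·45.625 = 95.1563.
Δq = 67.1579 − 45.625 = 21.5329; wedge = 95.1563 − 74.7 = 20.4563.
DWL = ½ × 21.5329 × 20.4563 = 220.24.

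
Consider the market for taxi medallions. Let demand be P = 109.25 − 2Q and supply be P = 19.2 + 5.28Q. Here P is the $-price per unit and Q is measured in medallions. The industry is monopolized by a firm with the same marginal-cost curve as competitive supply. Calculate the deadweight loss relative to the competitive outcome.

Competitive equilibrium: 109.25 − 2Q = 19.2 + 5.28Q → Q* = 12.3695, P* = 84.511.
Marginal revenue: MR = 109.25 − 4Q. Set MR = MC: 109.25 − 4Q = 19.2 + 5.28Q → Q_m = 9.7037.
Price P_m = 109.25 − 2·9.7037 = 89.8426; MC(Q_m) = 19.2 + 5.28·9.7037 = 70.4355.
Competitive Q* = 12.3695, so ΔQ = 2.6658; wedge = 89.8426 − 70.4355 = 19.4071.
Welfare loss = ½ × 2.6658 × 19.4071 = $25.87.

$25.87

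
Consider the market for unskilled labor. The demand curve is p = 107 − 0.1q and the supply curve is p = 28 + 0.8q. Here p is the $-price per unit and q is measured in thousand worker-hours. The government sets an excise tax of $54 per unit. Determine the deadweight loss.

Competitive equilibrium: 107 − 0.1q = 28 + 0.8q → q* = 87.7778, p* = 98.2222.
With the tax, the buyer price exceeds the seller price by 54: (107 − 0.1q) − (28 + 0.8q) = 54 → q' = 27.7778.
Δq = 87.7778 − 27.7778 = 60; the wedge equals the tax, 54.
Deadweight loss = ½ × 60 × 54 = $1620 thousand.

$1620 thousand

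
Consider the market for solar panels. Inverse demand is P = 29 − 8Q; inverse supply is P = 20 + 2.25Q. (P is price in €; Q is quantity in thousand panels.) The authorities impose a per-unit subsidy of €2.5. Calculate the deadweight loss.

Competitive equilibrium: 29 − 8Q = 20 + 2.25Q → Q* = 0.87805, P* = 21.97561.
The subsidy lowers effective supply by 2.5: P = 17.5 + 2.25Q.
New quantity: 29 − 8Q = 17.5 + 2.25Q → Q' = 1.12195.
Overproduction ΔQ = 1.12195 − 0.87805 = 0.2439; wedge = subsidy = 2.5.
DWL = ½ × 0.2439 × 2.5 = €0.30 thousand.

€0.30 thousand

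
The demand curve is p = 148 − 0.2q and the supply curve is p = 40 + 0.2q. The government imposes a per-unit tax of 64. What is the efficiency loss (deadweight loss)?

Competitive equilibrium: 148 − 0.2q = 40 + 0.2q → q* = 270, p* = 94.
With the tax, the buyer price exceeds the seller price by 64: (148 − 0.2q) − (40 + 0.2q) = 64 → q' = 110.
Δq = 270 − 110 = 160; the wedge equals the tax, 64.
DWL = ½ × 160 × 64 = 5120.

5120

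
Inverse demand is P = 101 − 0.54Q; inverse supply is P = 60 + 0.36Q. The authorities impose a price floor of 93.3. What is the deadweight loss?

Competitive equilibrium: 101 − 0.54Q = 60 + 0.36Q → Q* = 45.5556, P* = 76.4.
At the floor P = 93.3, quantity demanded = (101 − 93.3)/0.54 = 14.2593.
Sellers' marginal cost at Q' = 14.2593: 60 + 0.36·14.2593 = 65.1333.
ΔQ = 45.5556 − 14.2593 = 31.2963; wedge = 93.3 − 65.1333 = 28.1667.
Welfare loss = ½ × 31.2963 × 28.1667 = 440.76.

440.76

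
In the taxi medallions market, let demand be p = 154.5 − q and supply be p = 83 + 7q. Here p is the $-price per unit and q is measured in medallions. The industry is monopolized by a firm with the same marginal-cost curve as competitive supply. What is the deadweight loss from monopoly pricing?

$3.94

Competitive equilibrium: 154.5 − q = 83 + 7q → q* = 8.9375, p* = 145.5625.
Marginal revenue: MR = 154.5 − 2q. Set MR = MC: 154.5 − 2q = 83 + 7q → q_m = 7.9444.
Price p_m = 154.5 − 1·7.9444 = 146.5556; MC(q_m) = 83 + 7·7.9444 = 138.6108.
Competitive q* = 8.9375, so Δq = 0.9931; wedge = 146.5556 − 138.6108 = 7.9448.
Welfare loss = ½ × 0.9931 × 7.9448 = $3.94.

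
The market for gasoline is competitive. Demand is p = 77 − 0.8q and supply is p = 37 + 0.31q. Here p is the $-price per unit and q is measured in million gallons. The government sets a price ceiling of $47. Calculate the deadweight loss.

Competitive equilibrium: 77 − 0.8q = 37 + 0.31q → q* = 36.036, p* = 48.1712.
At the ceiling p = 47, quantity supplied = (47 − 37)/0.31 = 32.2581.
Willingness to pay at q' = 32.2581: 77 − 0.8·32.2581 = 51.1935.
Δq = 36.036 − 32.2581 = 3.7779; wedge = 51.1935 − 47 = 4.1935.
Deadweight loss = ½ × 3.7779 × 4.1935 = $7.92 million.

$7.92 million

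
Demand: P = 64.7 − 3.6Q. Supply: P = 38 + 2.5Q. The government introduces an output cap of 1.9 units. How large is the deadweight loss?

Competitive equilibrium: 64.7 − 3.6Q = 38 + 2.5Q → Q* = 4.377, P* = 48.9426.
At Q = 1.9: demand price = 64.7 − 3.6·1.9 = 57.86; supply price = 38 + 2.5·1.9 = 42.75.
ΔQ = 4.377 − 1.9 = 2.477; wedge = 57.86 − 42.75 = 15.11.
DWL = ½ × 2.477 × 15.11 = 18.71.

18.71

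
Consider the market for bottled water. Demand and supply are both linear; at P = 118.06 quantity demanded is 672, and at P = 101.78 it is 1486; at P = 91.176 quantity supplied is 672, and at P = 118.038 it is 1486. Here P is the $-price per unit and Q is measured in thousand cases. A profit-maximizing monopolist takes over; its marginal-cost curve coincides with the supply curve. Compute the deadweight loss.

Demand slope = (101.78 − 118.06)/(1486 − 672) = −0.02, so P = 131.5 − 0.02Q.
Supply slope = (118.038 − 91.176)/(1486 − 672) = 0.033, so P = 69 + 0.033Q.
Competitive equilibrium: 131.5 − 0.02Q = 69 + 0.033Q → Q* = 1179.24528, P* = 107.91509.
Marginal revenue: MR = 131.5 − 0.04Q. Set MR = MC: 131.5 − 0.04Q = 69 + 0.033Q → Q_m = 856.16438.
Price P_m = 131.5 − 0.02·856.16438 = 114.37671; MC(Q_m) = 69 + 0.033·856.16438 = 97.25342.
Competitive Q* = 1179.24528, so ΔQ = 323.0809; wedge = 114.37671 − 97.25342 = 17.12329.
Deadweight loss = ½ × 323.0809 × 17.12329 = $2766.10 thousand.

$2766.10 thousand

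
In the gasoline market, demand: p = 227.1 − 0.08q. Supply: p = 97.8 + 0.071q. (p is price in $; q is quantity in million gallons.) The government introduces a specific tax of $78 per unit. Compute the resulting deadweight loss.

$20145.70 million

Competitive equilibrium: 227.1 − 0.08q = 97.8 + 0.071q → q* = 856.2914, p* = 158.5967.
With the tax, the buyer price exceeds the seller price by 78: (227.1 − 0.08q) − (97.8 + 0.071q) = 78 → q' = 339.7351.
Δq = 856.2914 − 339.7351 = 516.5563; the wedge equals the tax, 78.
Welfare loss = ½ × 516.5563 × 78 = $20145.70 million.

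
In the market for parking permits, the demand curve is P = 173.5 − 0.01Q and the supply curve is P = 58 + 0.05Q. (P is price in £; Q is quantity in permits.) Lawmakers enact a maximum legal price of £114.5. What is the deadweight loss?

Competitive equilibrium: 173.5 − 0.01Q = 58 + 0.05Q → Q* = 1925, P* = 154.25.
At the ceiling P = 114.5, quantity supplied = (114.5 − 58)/0.05 = 1130.
Willingness to pay at Q' = 1130: 173.5 − 0.01·1130 = 162.2.
ΔQ = 1925 − 1130 = 795; wedge = 162.2 − 114.5 = 47.7.
DWL = ½ × 795 × 47.7 = £18960.75.

£18960.75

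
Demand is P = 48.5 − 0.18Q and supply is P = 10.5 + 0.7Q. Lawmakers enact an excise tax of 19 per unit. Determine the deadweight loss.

205.11

Competitive equilibrium: 48.5 − 0.18Q = 10.5 + 0.7Q → Q* = 43.1818, P* = 40.7273.
With the tax, the buyer price exceeds the seller price by 19: (48.5 − 0.18Q) − (10.5 + 0.7Q) = 19 → Q' = 21.5909.
ΔQ = 43.1818 − 21.5909 = 21.5909; the wedge equals the tax, 19.
Deadweight loss = ½ × 21.5909 × 19 = 205.11.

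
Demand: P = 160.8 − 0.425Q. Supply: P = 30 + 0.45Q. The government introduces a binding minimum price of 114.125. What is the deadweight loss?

Competitive equilibrium: 160.8 − 0.425Q = 30 + 0.45Q → Q* = 149.4857, P* = 97.2686.
At the floor P = 114.125, quantity demanded = (160.8 − 114.125)/0.425 = 109.8235.
Sellers' marginal cost at Q' = 109.8235: 30 + 0.45·109.8235 = 79.4206.
ΔQ = 149.4857 − 109.8235 = 39.6622; wedge = 114.125 − 79.4206 = 34.7044.
DWL = ½ × 39.6622 × 34.7044 = 688.23.

688.23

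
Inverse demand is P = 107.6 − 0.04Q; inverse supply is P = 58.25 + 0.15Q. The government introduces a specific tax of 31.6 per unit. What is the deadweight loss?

Competitive equilibrium: 107.6 − 0.04Q = 58.25 + 0.15Q → Q* = 259.7368, P* = 97.2105.
With the tax, the buyer price exceeds the seller price by 31.6: (107.6 − 0.04Q) − (58.25 + 0.15Q) = 31.6 → Q' = 93.4211.
ΔQ = 259.7368 − 93.4211 = 166.3157; the wedge equals the tax, 31.6.
Deadweight loss = ½ × 166.3157 × 31.6 = 2627.79.

2627.79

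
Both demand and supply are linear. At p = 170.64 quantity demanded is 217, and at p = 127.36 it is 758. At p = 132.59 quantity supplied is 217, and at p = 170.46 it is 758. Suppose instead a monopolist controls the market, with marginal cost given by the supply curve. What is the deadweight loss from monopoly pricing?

2010.08

Demand slope = (127.36 − 170.64)/(758 − 217) = −0.08, so p = 188 − 0.08q.
Supply slope = (170.46 − 132.59)/(758 − 217) = 0.07, so p = 117.4 + 0.07q.
Competitive equilibrium: 188 − 0.08q = 117.4 + 0.07q → q* = 470.66667, p* = 150.34667.
Marginal revenue: MR = 188 − 0.16q. Set MR = MC: 188 − 0.16q = 117.4 + 0.07q → q_m = 306.95652.
Price p_m = 188 − 0.08·306.95652 = 163.44348; MC(q_m) = 117.4 + 0.07·306.95652 = 138.88696.
Competitive q* = 470.66667, so Δq = 163.71015; wedge = 163.44348 − 138.88696 = 24.55652.
Welfare loss = ½ × 163.71015 × 24.55652 = 2010.08.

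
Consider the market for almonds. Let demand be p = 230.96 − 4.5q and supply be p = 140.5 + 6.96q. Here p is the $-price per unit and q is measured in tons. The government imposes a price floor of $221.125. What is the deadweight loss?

Competitive equilibrium: 230.96 − 4.5q = 140.5 + 6.96q → q* = 7.8935, p* = 195.4391.
At the floor p = 221.125, quantity demanded = (230.96 − 221.125)/4.5 = 2.1856.
Sellers' marginal cost at q' = 2.1856: 140.5 + 6.96·2.1856 = 155.7118.
Δq = 7.8935 − 2.1856 = 5.7079; wedge = 221.125 − 155.7118 = 65.4132.
Deadweight loss = ½ × 5.7079 × 65.4132 = $186.69.

$186.69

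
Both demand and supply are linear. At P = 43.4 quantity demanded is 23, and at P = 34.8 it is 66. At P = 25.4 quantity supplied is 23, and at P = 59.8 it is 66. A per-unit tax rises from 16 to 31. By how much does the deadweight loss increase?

Demand slope = (34.8 − 43.4)/(66 − 23) = −0.2, so P = 48 − 0.2Q.
Supply slope = (59.8 − 25.4)/(66 − 23) = 0.8, so P = 7 + 0.8Q.
Competitive equilibrium: 48 − 0.2Q = 7 + 0.8Q → Q* = 41, P* = 39.8.
For a per-unit tax t: ΔQ = t/1, so DWL = ½·t·(t/1) = t²/2.
At t = 16: DWL = 128. At t = 31: DWL = 480.5.
Increase = 480.5 − 128 = 352.50.

352.50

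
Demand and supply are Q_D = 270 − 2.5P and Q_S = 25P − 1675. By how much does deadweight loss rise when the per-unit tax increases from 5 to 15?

227.27

In inverse form: demand P = 108 − 0.4Q, supply P = 67 + 0.04Q.
Competitive equilibrium: 108 − 0.4Q = 67 + 0.04Q → Q* = 93.1818, P* = 70.7273.
For a per-unit tax t: ΔQ = t/0.44, so DWL = ½·t·(t/0.44) = t²/0.88.
At t = 5: DWL = 28.409. At t = 15: DWL = 255.682.
Increase = 255.682 − 28.409 = 227.27.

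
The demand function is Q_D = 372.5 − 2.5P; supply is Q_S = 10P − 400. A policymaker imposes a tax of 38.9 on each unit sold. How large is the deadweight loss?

1513.21

In inverse form: demand P = 149 − 0.4Q, supply P = 40 + 0.1Q.
Competitive equilibrium: 149 − 0.4Q = 40 + 0.1Q → Q* = 218, P* = 61.8.
With the tax, the buyer price exceeds the seller price by 38.9: (149 − 0.4Q) − (40 + 0.1Q) = 38.9 → Q' = 140.2.
ΔQ = 218 − 140.2 = 77.8; the wedge equals the tax, 38.9.
Deadweight loss = ½ × 77.8 × 38.9 = 1513.21.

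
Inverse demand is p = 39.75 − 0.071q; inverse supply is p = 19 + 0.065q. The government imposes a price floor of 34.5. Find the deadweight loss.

Competitive equilibrium: 39.75 − 0.071q = 19 + 0.065q → q* = 152.5735, p* = 28.9173.
At the floor p = 34.5, quantity demanded = (39.75 − 34.5)/0.071 = 73.9437.
Sellers' marginal cost at q' = 73.9437: 19 + 0.065·73.9437 = 23.8063.
Δq = 152.5735 − 73.9437 = 78.6298; wedge = 34.5 − 23.8063 = 10.6937.
DWL = ½ × 78.6298 × 10.6937 = 420.42.

420.42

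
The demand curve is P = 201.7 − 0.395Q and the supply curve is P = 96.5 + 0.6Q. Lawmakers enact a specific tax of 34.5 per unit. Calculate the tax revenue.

2451.41

Competitive equilibrium: 201.7 − 0.395Q = 96.5 + 0.6Q → Q* = 105.7286, P* = 159.9372.
With the tax, the buyer price exceeds the seller price by 34.5: (201.7 − 0.395Q) − (96.5 + 0.6Q) = 34.5 → Q' = 71.0553.
Tax revenue = 34.5 × 71.0553 = 2451.41.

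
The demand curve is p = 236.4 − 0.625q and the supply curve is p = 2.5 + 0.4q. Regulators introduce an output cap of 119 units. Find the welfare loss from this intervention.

Competitive equilibrium: 236.4 − 0.625q = 2.5 + 0.4q → q* = 228.1951, p* = 93.778.
At q = 119: demand price = 236.4 − 0.625·119 = 162.025; supply price = 2.5 + 0.4·119 = 50.1.
Δq = 228.1951 − 119 = 109.1951; wedge = 162.025 − 50.1 = 111.925.
Deadweight loss = ½ × 109.1951 × 111.925 = 6110.83.

6110.83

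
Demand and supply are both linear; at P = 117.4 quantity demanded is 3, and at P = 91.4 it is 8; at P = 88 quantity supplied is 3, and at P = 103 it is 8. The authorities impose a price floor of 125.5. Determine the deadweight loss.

Demand slope = (91.4 − 117.4)/(8 − 3) = −5.2, so P = 133 − 5.2Q.
Supply slope = (103 − 88)/(8 − 3) = 3, so P = 79 + 3Q.
Competitive equilibrium: 133 − 5.2Q = 79 + 3Q → Q* = 6.5854, P* = 98.7561.
At the floor P = 125.5, quantity demanded = (133 − 125.5)/5.2 = 1.4423.
Sellers' marginal cost at Q' = 1.4423: 79 + 3·1.4423 = 83.3269.
ΔQ = 6.5854 − 1.4423 = 5.1431; wedge = 125.5 − 83.3269 = 42.1731.
The triangle = ½ × 5.1431 × 42.1731 = 108.45.

108.45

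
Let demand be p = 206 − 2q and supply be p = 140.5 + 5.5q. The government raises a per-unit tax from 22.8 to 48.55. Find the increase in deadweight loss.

122.48

Competitive equilibrium: 206 − 2q = 140.5 + 5.5q → q* = 8.7333, p* = 188.5333.
For a per-unit tax t: Δq = t/7.5, so DWL = ½·t·(t/7.5) = t²/15.
At t = 22.8: DWL = 34.656. At t = 48.55: DWL = 157.14.
Increase = 157.14 − 34.656 = 122.48.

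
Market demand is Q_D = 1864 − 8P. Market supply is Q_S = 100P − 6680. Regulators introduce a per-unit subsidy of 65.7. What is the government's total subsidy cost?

In inverse form: demand P = 233 − 0.125Q, supply P = 66.8 + 0.01Q.
Competitive equilibrium: 233 − 0.125Q = 66.8 + 0.01Q → Q* = 1231.1111, P* = 79.1111.
The subsidy lowers effective supply by 65.7: P = 1.1 + 0.01Q.
New quantity: 233 − 0.125Q = 1.1 + 0.01Q → Q' = 1717.7778.
Total subsidy cost = 65.7 × 1717.7778 = 112858.

112858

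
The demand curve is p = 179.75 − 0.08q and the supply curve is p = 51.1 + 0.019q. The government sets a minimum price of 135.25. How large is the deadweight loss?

27344.45

Competitive equilibrium: 179.75 − 0.08q = 51.1 + 0.019q → q* = 1299.49495, p* = 75.7904.
At the floor p = 135.25, quantity demanded = (179.75 − 135.25)/0.08 = 556.25.
Sellers' marginal cost at q' = 556.25: 51.1 + 0.019·556.25 = 61.66875.
Δq = 1299.49495 − 556.25 = 743.24495; wedge = 135.25 − 61.66875 = 73.58125.
Welfare loss = ½ × 743.24495 × 73.58125 = 27344.45.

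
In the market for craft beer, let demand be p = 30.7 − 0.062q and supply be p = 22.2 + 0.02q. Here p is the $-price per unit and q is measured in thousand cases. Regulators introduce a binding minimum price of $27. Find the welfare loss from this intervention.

$79.31 thousand

Competitive equilibrium: 30.7 − 0.062q = 22.2 + 0.02q → q* = 103.6585, p* = 24.2732.
At the floor p = 27, quantity demanded = (30.7 − 27)/0.062 = 59.6774.
Sellers' marginal cost at q' = 59.6774: 22.2 + 0.02·59.6774 = 23.3935.
Δq = 103.6585 − 59.6774 = 43.9811; wedge = 27 − 23.3935 = 3.6065.
Deadweight loss = ½ × 43.9811 × 3.6065 = $79.31 thousand.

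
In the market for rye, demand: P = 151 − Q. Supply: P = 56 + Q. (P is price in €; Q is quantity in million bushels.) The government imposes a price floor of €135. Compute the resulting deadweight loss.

€992.25 million

Competitive equilibrium: 151 − Q = 56 + Q → Q* = 47.5, P* = 103.5.
At the floor P = 135, quantity demanded = (151 − 135)/1 = 16.
Sellers' marginal cost at Q' = 16: 56 + 1·16 = 72.
ΔQ = 47.5 − 16 = 31.5; wedge = 135 − 72 = 63.
The triangle = ½ × 31.5 × 63 = €992.25 million.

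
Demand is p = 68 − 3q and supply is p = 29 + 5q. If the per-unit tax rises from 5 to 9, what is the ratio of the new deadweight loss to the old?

3.24

Competitive equilibrium: 68 − 3q = 29 + 5q → q* = 4.875, p* = 53.375.
For a per-unit tax t: Δq = t/8, so DWL = ½·t·(t/8) = t²/16.
At t = 5: DWL = 1.5625. At t = 9: DWL = 5.0625.
Ratio = (9/5)² = 3.24.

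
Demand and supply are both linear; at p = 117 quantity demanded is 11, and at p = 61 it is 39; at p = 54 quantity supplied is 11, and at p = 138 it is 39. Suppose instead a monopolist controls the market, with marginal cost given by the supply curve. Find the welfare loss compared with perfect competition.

Demand slope = (61 − 117)/(39 − 11) = −2, so p = 139 − 2q.
Supply slope = (138 − 54)/(39 − 11) = 3, so p = 21 + 3q.
Competitive equilibrium: 139 − 2q = 21 + 3q → q* = 23.6, p* = 91.8.
Marginal revenue: MR = 139 − 4q. Set MR = MC: 139 − 4q = 21 + 3q → q_m = 16.8571.
Price p_m = 139 − 2·16.8571 = 105.2858; MC(q_m) = 21 + 3·16.8571 = 71.5713.
Competitive q* = 23.6, so Δq = 6.7429; wedge = 105.2858 − 71.5713 = 33.7145.
The triangle = ½ × 6.7429 × 33.7145 = 113.67.

113.67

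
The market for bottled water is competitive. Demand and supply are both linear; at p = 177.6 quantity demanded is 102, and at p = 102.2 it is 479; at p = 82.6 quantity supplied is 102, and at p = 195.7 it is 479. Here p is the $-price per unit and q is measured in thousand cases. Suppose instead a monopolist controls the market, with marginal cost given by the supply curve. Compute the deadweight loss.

Demand slope = (102.2 − 177.6)/(479 − 102) = −0.2, so p = 198 − 0.2q.
Supply slope = (195.7 − 82.6)/(479 − 102) = 0.3, so p = 52 + 0.3q.
Competitive equilibrium: 198 − 0.2q = 52 + 0.3q → q* = 292, p* = 139.6.
Marginal revenue: MR = 198 − 0.4q. Set MR = MC: 198 − 0.4q = 52 + 0.3q → q_m = 208.5714.
Price p_m = 198 − 0.2·208.5714 = 156.2857; MC(q_m) = 52 + 0.3·208.5714 = 114.5714.
Competitive q* = 292, so Δq = 83.4286; wedge = 156.2857 − 114.5714 = 41.7143.
DWL = ½ × 83.4286 × 41.7143 = $1740.08 thousand.

$1740.08 thousand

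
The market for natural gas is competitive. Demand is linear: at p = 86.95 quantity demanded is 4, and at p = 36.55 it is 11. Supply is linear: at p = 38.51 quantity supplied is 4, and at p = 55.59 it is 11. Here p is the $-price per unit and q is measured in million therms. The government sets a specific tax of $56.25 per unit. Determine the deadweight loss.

Demand slope = (36.55 − 86.95)/(11 − 4) = −7.2, so p = 115.75 − 7.2q.
Supply slope = (55.59 − 38.51)/(11 − 4) = 2.44, so p = 28.75 + 2.44q.
Competitive equilibrium: 115.75 − 7.2q = 28.75 + 2.44q → q* = 9.0249, p* = 50.7707.
With the tax, the buyer price exceeds the seller price by 56.25: (115.75 − 7.2q) − (28.75 + 2.44q) = 56.25 → q' = 3.1898.
Δq = 9.0249 − 3.1898 = 5.8351; the wedge equals the tax, 56.25.
The triangle = ½ × 5.8351 × 56.25 = $164.11 million.

$164.11 million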